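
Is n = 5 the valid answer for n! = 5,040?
No
5! = 5·4! = 5·24 = 120, which does not equal 5,040.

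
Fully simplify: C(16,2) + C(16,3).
By Pascal's identity: C(17,3) = 680.

Answer: 680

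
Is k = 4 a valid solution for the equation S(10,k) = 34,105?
S(10,4) = 4·S(9,4) + S(9,3) = 4·7,770 + 3,025 = 34,105, which equals 34,105.
Final answer: Yes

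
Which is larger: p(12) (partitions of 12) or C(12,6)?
Pentagonal recurrence p(n) = p(n−1) + p(n−2) − p(n−5) − p(n−7) + …: p(12) = p(11) + p(10) − p(7) − p(5) + p(0) = 56 + 42 − 15 − 7 + 1 = 77; C(12,6) = 924.
Final answer: C(12,6)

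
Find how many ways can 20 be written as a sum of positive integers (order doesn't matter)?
Pentagonal recurrence p(n) = p(n−1) + p(n−2) − p(n−5) − p(n−7) + …: p(20) = p(19) + p(18) − p(15) − p(13) + p(8) + p(5) = 490 + 385 − 176 − 101 + 22 + 7 = 627.

Answer: 627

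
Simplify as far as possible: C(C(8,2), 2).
378

Solution: C(8,2) = 28, then C(28, 2) = 378.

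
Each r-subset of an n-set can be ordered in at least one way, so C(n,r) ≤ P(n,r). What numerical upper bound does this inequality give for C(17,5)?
742,560
P(17,5) = 17·16·15·14·13 = 742,560, so C(17,5) ≤ 742,560. (The bound is loose by a factor of 5! = 120: C(17,5) = 742,560/120 = 6,188.)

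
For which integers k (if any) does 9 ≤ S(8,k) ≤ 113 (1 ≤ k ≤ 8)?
7

Reasoning: S(8,1)=1; S(8,2)=127; S(8,3)=966; S(8,4)=1,701; S(8,5)=1,050; S(8,6)=266; S(8,7)=28; S(8,8)=1. So valid k = 7.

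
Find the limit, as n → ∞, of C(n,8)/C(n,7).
C(n,8)/C(n,7) = (n-7)/8 → ∞ as n → ∞.

Answer: ∞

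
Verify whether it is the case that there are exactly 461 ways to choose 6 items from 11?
C(11,6) = 462 ≠ 461.

Answer: False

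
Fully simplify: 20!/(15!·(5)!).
15,504

Working:
This is C(20,15) = 15,504.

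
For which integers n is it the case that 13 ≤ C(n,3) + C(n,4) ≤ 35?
5, 6

Reasoning: C(4,3)+C(4,4)=5; C(5,3)+C(5,4)=15; C(6,3)+C(6,4)=35; C(7,3)+C(7,4)=70. So valid n = 5, 6.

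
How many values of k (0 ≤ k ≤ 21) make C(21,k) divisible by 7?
18
Checking C(21,k) mod 7 for k = 0..21: divisible at k = 1, 2, 3, 4, 5, 6, 8, 9, 10, 11, 12, 13, 15, 16, 17, 18, 19, 20. That's 18 values.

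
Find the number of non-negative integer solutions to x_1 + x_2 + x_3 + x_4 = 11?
364
C(11+4-1, 4-1) = 364.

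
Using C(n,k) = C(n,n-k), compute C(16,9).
11,440
C(16,9) = C(16,7) = 11,440.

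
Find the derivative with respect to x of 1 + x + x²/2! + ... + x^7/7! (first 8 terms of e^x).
1 + x + x²/2! + ... + x^6/6!
Differentiating term by term gives the first 7 terms of e^x.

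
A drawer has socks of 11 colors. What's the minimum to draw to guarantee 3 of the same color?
Worst case: 2 of each = 22. One more: 23.

Answer: 23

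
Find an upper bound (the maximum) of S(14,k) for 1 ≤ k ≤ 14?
63,436,373

Solution: Row S(14,k) for k = 1..14 (via S(n,k) = k·S(n−1,k) + S(n−1,k−1)): 1, 8,191, 788,970, 10,391,745, 40,075,035, 63,436,373, 49,329,280, 20,912,320, 5,135,130, 752,752, 66,066, 3,367, 91, 1. The row is unimodal; maximum at k = 6: 63,436,373.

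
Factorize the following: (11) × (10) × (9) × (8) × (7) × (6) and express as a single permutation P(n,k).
Product of 6 consecutive descending integers starting at 11: P(11,6) = 11!/5! = 332,640.
Final answer: P(11,6) = 11!/(5)!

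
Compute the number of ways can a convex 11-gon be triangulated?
4,862

Explanation: Using the Catalan number formula: C_n = C(2n, n) / (n+1)
C_9 = C(18, 9) / (9+1)
     = 48620 / 10
     = 4,862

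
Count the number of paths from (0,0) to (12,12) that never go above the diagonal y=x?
208,012

Counted by the Catalan number C_12: C_12 = C(24,12)/(12+1) = 2,704,156/13 = 208,012.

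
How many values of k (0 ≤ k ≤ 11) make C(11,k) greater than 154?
6

Solution: Row 11 is unimodal and symmetric about k=11/2. C(11,2)=55 ≤ 154; C(11,3)=165 > 154; by symmetry C(11,k) > 154 for k = 3..8. That's 8 - 3 + 1 = 6 values.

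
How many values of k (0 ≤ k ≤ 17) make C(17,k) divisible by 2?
Checking C(17,k) mod 2 for k = 0..17: divisible at k = 2, 3, 4, 5, 6, 7, 8, 9, 10, 11, 12, 13, 14, 15. That's 14 values.

Answer: 14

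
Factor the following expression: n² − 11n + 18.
(n − 2)(n − 9)

Working:
Seek roots whose sum is 11 and product is 18: (2, 9). So n² − 11n + 18 = (n − 2)(n − 9).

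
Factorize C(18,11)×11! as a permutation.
C(18,11)×11! = [18!/(11!(7)!)]×11! = 18!/(7)! = P(18,11) = 1,270,312,243,200.

Answer: P(18,11)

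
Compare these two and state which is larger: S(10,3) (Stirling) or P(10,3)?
S(10,3)

Explanation: S(10,3) = 3·S(9,3) + S(9,2) = 3·3,025 + 255 = 9,330; P(10,3) = 720.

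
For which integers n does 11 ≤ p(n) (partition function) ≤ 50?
Tabulating p(n) via p(n) = p(n−1) + p(n−2) − p(n−5) − p(n−7) + …: p(5)=7; p(6)=11; p(7)=15; p(8)=22; p(9)=30; p(10)=42; p(11)=56. So valid n = 6, 7, 8, 9, 10.
Final answer: 6, 7, 8, 9, 10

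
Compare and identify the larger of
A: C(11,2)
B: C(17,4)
A=C(11,2)=55, B=C(17,4)=2,380.
Final answer: B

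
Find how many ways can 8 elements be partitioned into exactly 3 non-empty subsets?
966

Reasoning: This equals S(8,3), the Stirling number of the 2nd kind.
Using the Stirling recurrence: S(n,k) = k·S(n-1,k) + S(n-1,k-1)
S(8,3) = 3·S(7,3) + S(7,2)
         = 3·301 + 63
         = 903 + 63
         = 966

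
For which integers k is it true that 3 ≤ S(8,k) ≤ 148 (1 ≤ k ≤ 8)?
2, 7

Reasoning: S(8,1)=1; S(8,2)=127; S(8,3)=966; S(8,4)=1,701; S(8,5)=1,050; S(8,6)=266; S(8,7)=28; S(8,8)=1. So valid k = 2, 7.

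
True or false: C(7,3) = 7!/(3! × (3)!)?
False

Working:
The correct denominator is 3!×4!, giving C(7,3) = 35; the stated RHS is 7!/(3!×3!) = 140 ≠ 35, so the statement does not hold.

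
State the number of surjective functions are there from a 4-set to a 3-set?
36

Onto functions = 3! × S(4,3)
First compute S(4,3) via recurrence:
Using the Stirling recurrence: S(n,k) = k·S(n-1,k) + S(n-1,k-1)
S(4,3) = 3·S(3,3) + S(3,2)
         = 3·1 + 3
         = 3 + 3
         = 6
Then: 6 × 6 = 36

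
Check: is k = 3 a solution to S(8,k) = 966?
S(8,3) = 3·S(7,3) + S(7,2) = 3·301 + 63 = 966, which equals 966.

Answer: Yes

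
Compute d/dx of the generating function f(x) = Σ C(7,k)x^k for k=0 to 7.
Σ k·C(7,k)x^(k-1) for k=1 to 7

Term-by-term differentiation gives Σ k·C(7,k)x^{k-1} for k=1 to 7.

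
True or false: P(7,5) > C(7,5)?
P(7,5) = 2,520 and C(7,5) = 21; P(n,r) = r! × C(n,r) so P > C whenever r ≥ 2.
Final answer: True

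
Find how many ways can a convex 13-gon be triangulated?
58,786
Using the Catalan number formula: C_n = C(2n, n) / (n+1)
C_11 = C(22, 11) / (11+1)
     = 705432 / 12
     = 58,786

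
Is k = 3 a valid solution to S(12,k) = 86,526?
S(12,3) = 3·S(11,3) + S(11,2) = 3·28,501 + 1,023 = 86,526, which equals 86,526.
Final answer: Yes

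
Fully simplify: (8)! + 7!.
(8)! + 7! = (8)·7! + 7! = (8+1)·7! = 9·7! = 45,360.

Answer: 45,360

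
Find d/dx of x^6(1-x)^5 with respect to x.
6x^5(1-x)^5 - 5x^6(1-x)^4

Product rule: 6x^{5}(1-x)^{5} + x^6·(-5)(1-x)^{4}.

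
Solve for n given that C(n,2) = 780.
C(n,2) = n(n−1)/2! is increasing in n, and n(n−1) = 2!·780 = 1,560 ≈ (n−0.5)^2 gives n ≈ 40.0. Check: C(38,2) = 703, C(39,2) = 741, C(40,2) = 780 ✓. So n = 40.

Answer: 40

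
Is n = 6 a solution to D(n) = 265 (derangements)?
Yes

Solution: D(6) = (6-1)·[D(5) + D(4)] = 5·[44 + 9] = 265, which equals 265.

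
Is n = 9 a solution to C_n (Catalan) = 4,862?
C_9 = C(18,9)/(9+1) = 48,620/10 = 4,862, which equals 4,862.
Final answer: Yes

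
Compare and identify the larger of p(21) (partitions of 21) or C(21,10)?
C(21,10)
Pentagonal recurrence p(n) = p(n−1) + p(n−2) − p(n−5) − p(n−7) + …: p(21) = p(20) + p(19) − p(16) − p(14) + p(9) + p(6) = 627 + 490 − 231 − 135 + 30 + 11 = 792; C(21,10) = 352,716.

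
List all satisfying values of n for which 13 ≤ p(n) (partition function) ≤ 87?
7, 8, 9, 10, 11, 12

Solution: Tabulating p(n) via p(n) = p(n−1) + p(n−2) − p(n−5) − p(n−7) + …: p(6)=11; p(7)=15; p(8)=22; p(9)=30; p(10)=42; p(11)=56; p(12)=77; p(13)=101. So valid n = 7, 8, 9, 10, 11, 12.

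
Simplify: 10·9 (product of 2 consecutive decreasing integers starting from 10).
90

Working:
This is P(10,2) = 10!/(8)! = 90.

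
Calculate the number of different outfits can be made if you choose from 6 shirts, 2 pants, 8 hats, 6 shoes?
576

By the multiplication principle: 6 × 2 × 8 × 6 = 576.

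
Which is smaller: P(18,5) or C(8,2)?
P(18,5)=1,028,160, C(8,2)=28.

Answer: C(8,2)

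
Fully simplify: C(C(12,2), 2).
2,145

Working:
C(12,2) = 66, then C(66, 2) = 2,145.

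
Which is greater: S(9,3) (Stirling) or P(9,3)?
S(9,3)

Reasoning: S(9,3) = 3·S(8,3) + S(8,2) = 3·966 + 127 = 3,025; P(9,3) = 504.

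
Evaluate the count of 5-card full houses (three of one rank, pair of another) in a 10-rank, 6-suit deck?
Triple rank: 10. Triple suits: C(6,3)=20. Pair rank: 9. Pair suits: C(6,2)=15. Total: 27,000.

Answer: 27,000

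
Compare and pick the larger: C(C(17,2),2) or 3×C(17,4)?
C(C(17,2),2)

Reasoning: C(C(17,2),2)=9,180, 3×C(17,4)=7,140.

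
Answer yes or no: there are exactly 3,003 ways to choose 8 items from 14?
C(14,8) = 3,003.

Answer: Yes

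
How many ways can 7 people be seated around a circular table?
720

Working:
Circular arrangements: (7-1)! = 720.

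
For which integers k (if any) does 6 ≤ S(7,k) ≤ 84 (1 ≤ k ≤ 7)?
S(7,1)=1; S(7,2)=63; S(7,3)=301; S(7,4)=350; S(7,5)=140; S(7,6)=21; S(7,7)=1. So valid k = 2, 6.

Answer: 2, 6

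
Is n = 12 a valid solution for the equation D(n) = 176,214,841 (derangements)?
Yes

Solution: D(12) = (12-1)·[D(11) + D(10)] = 11·[14,684,570 + 1,334,961] = 176,214,841, which equals 176,214,841.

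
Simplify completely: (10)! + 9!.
(10)! + 9! = (10)·9! + 9! = (10+1)·9! = 11·9! = 3,991,680.
Final answer: 3,991,680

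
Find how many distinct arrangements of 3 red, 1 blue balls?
Multinomial: 4!/(3! × 1!) = 4.

Answer: 4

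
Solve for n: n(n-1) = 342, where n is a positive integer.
19

n² − n − 342 = 0, so n = (1 ± √(1 + 4·342))/2 = (1 ± √1,369)/2 = (1 ± 37)/2, i.e. n = 19 or n = -18. Taking the positive root, n = 19 (check: 19×18 = 342).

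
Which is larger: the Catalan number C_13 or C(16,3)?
C_13

Solution: C_13 = C(26,13)/(13+1) = 10,400,600/14 = 742,900; C(16,3) = 560.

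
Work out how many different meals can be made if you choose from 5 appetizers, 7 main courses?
35
By the multiplication principle: 5 × 7 = 35.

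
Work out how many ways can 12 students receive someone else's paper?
Using D(n) = (n-1)[D(n-1) + D(n-2)]:
D(12) = (12-1) × [D(11) + D(10)]
      = 11 × [14684570 + 1334961]
      = 11 × 16019531
      = 176,214,841

Answer: 176,214,841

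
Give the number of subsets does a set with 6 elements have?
64

Reasoning: Each element can be included or excluded: 2^6 = 64.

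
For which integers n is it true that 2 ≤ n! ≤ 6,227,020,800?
2, 3, 4, 5, 6, 7, 8, 9, 10, 11, 12, 13

Working:
n! is strictly increasing; 2! = 2 and 13! = 6,227,020,800, so valid n = 2, 3, 4, 5, 6, 7, 8, 9, 10, 11, 12, 13.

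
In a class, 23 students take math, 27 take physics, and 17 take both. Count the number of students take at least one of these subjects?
33

|A∪B| = |A|+|B|-|A∩B| = 23+27-17 = 33.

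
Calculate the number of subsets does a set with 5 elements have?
Each element can be included or excluded: 2^5 = 32.

Answer: 32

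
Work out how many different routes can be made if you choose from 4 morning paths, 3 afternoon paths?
By the multiplication principle: 4 × 3 = 12.
Final answer: 12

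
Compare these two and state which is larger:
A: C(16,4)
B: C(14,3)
A

Working:
A=C(16,4)=1,820, B=C(14,3)=364.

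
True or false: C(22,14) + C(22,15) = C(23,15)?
True

Working:
Pascal's identity C(n,k) + C(n,k+1) = C(n+1,k+1): 319,770 + 170,544 = 490,314 = C(23,15).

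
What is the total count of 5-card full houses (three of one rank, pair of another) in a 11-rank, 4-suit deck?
Triple rank: 11. Triple suits: C(4,3)=4. Pair rank: 10. Pair suits: C(4,2)=6. Total: 2,640.

Answer: 2,640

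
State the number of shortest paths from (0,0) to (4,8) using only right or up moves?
495

Working:
Choose 4 rights from 12 moves: C(12,4) = 495.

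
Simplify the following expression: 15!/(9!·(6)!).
5,005
This is C(15,9) = 5,005.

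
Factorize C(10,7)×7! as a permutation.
P(10,7)

Working:
C(10,7)×7! = [10!/(7!(3)!)]×7! = 10!/(3)! = P(10,7) = 604,800.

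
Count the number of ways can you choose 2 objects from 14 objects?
91

Explanation: C(14,2) = 14! / (2! × (14-2)!)
         = 14! / (2! × 12!)
         = 91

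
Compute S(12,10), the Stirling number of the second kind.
1,705

Using the Stirling recurrence: S(n,k) = k·S(n-1,k) + S(n-1,k-1)
S(12,10) = 10·S(11,10) + S(11,9)
         = 10·55 + 1155
         = 550 + 1155
         = 1,705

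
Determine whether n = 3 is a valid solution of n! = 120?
No

3! = 3·2! = 3·2 = 6, which does not equal 120.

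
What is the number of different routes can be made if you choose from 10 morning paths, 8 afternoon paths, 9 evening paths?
720

By the multiplication principle: 10 × 8 × 9 = 720.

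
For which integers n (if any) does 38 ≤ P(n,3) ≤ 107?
5

Working:
P(4,3)=24; P(5,3)=60; P(6,3)=120. So valid n = 5.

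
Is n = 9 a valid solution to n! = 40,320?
No
9! = 9·8! = 9·40,320 = 362,880, which does not equal 40,320.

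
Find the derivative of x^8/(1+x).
(8x^7(1+x) - x^8)/(1+x)²

Working:
Quotient rule: [8x^{7}(1+x) - x^8]/(1+x)².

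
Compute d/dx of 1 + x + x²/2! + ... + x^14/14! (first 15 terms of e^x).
1 + x + x²/2! + ... + x^13/13!
Differentiating term by term gives the first 14 terms of e^x.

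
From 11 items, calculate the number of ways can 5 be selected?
C(11,5) = 11! / (5! × (11-5)!)
         = 11! / (5! × 6!)
         = 462
Final answer: 462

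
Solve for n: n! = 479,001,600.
12

Working:
n! is strictly increasing. 10! = 3,628,800, 11! = 39,916,800, 12! = 479,001,600 ✓. So n = 12.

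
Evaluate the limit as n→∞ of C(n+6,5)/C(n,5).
1
Both numerator and denominator grow as n^5/5! for large n, so the ratio → 1.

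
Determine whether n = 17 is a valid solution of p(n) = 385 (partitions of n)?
No
Pentagonal recurrence p(n) = p(n−1) + p(n−2) − p(n−5) − p(n−7) + …: p(17) = p(16) + p(15) − p(12) − p(10) + p(5) + p(2) = 231 + 176 − 77 − 42 + 7 + 2 = 297, which does not equal 385.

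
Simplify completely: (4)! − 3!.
18

Reasoning: (4)! − 3! = (4)·3! − 3! = (4−1)·3! = 3·3! = 18.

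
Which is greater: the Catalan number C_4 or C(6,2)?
C(6,2)
C_4 = C(8,4)/(4+1) = 70/5 = 14; C(6,2) = 15.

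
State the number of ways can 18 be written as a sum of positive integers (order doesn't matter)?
385

Explanation: Pentagonal recurrence p(n) = p(n−1) + p(n−2) − p(n−5) − p(n−7) + …: p(18) = p(17) + p(16) − p(13) − p(11) + p(6) + p(3) = 297 + 231 − 101 − 56 + 11 + 3 = 385.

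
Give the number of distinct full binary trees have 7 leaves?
132
Using the Catalan number formula: C_n = C(2n, n) / (n+1)
C_6 = C(12, 6) / (6+1)
     = 924 / 7
     = 132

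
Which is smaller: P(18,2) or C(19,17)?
C(19,17)

Working:
P(18,2)=306, C(19,17)=171.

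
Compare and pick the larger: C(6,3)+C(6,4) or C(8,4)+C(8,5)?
First=35, Second=126.
Final answer: C(8,4)+C(8,5)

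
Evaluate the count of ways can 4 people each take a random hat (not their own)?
Using D(n) = (n-1)[D(n-1) + D(n-2)]:
D(4) = (4-1) × [D(3) + D(2)]
      = 3 × [2 + 1]
      = 3 × 3
      = 9
Final answer: 9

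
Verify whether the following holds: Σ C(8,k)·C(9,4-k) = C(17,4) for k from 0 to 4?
True
Vandermonde's identity gives C(17,4) = 2,380; RHS C(17,4) = 2,380.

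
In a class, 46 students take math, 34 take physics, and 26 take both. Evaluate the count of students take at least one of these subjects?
54

Working:
|A∪B| = |A|+|B|-|A∩B| = 46+34-26 = 54.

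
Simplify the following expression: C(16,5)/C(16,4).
C(n,k+1)/C(n,k) = (n−k)/(k+1). Here (16−4)/(4+1) = 12/5 = 12/5.

Answer: 12/5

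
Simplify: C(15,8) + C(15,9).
11,440

By Pascal's identity: C(16,9) = 11,440.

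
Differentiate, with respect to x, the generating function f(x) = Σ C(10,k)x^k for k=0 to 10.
Term-by-term differentiation gives Σ k·C(10,k)x^{k-1} for k=1 to 10.
Final answer: Σ k·C(10,k)x^(k-1) for k=1 to 10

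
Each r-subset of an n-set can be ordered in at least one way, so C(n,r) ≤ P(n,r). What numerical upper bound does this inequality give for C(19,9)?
33,522,128,640

Solution: P(19,9) = 19·18·17·16·15·14·13·12·11 = 33,522,128,640, so C(19,9) ≤ 33,522,128,640. (The bound is loose by a factor of 9! = 362,880: C(19,9) = 33,522,128,640/362,880 = 92,378.)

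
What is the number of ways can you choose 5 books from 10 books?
252

Explanation: C(10,5) = 10! / (5! × (10-5)!)
         = 10! / (5! × 5!)
         = 252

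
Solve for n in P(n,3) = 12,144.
P(n,3) = n(n−1)(n−2) is increasing in n; n(n−1)(n−2) ≈ (n−1)^3 = 12,144 gives n ≈ 24.0. Check: P(22,3) = 9,240, P(23,3) = 10,626, P(24,3) = 12,144 ✓. So n = 24.
Final answer: 24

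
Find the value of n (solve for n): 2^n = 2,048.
11
2,048 = 1,024 × 2 = 2^10 × 2^1 = 2^11, so n = 11.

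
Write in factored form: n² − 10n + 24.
(n − 4)(n − 6)

Working:
Seek roots whose sum is 10 and product is 24: (4, 6). So n² − 10n + 24 = (n − 4)(n − 6).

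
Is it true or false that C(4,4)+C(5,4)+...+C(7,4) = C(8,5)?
True

Hockey stick identity gives Σ = C(8,5) = 56; RHS C(8,5) = 56.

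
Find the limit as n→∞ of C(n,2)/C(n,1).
∞

Explanation: C(n,2)/C(n,1) = (n-1)/2 → ∞ as n → ∞.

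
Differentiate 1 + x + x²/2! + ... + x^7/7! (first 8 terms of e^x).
1 + x + x²/2! + ... + x^6/6!

Reasoning: Differentiating term by term gives the first 7 terms of e^x.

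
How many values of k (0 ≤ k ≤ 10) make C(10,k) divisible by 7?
3
Checking C(10,k) mod 7 for k = 0..10: divisible at k = 4, 5, 6. That's 3 values.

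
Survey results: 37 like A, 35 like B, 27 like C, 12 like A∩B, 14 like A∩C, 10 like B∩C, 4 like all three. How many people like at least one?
67

Solution: |A∪B∪C| = 37+35+27-12-14-10+4 = 67.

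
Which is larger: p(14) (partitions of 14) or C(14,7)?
C(14,7)

Explanation: Pentagonal recurrence p(n) = p(n−1) + p(n−2) − p(n−5) − p(n−7) + …: p(14) = p(13) + p(12) − p(9) − p(7) + p(2) = 101 + 77 − 30 − 15 + 2 = 135; C(14,7) = 3,432.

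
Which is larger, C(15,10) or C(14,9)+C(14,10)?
By Pascal's identity: C(15,10) = C(14,9)+C(14,10) = 3,003. Equal.
Final answer: Equal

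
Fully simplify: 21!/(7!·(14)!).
116,280

Explanation: This is C(21,7) = 116,280.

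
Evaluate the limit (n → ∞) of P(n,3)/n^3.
1

Working:
P(n,3) = n(n-1)(n-2) ≈ n^3 for large n. Limit = 1.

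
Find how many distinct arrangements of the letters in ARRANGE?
1,260

Solution: Word has 7 letters (A=2, R=2, N=1, G=1, E=1). Arrangements: 7!/Π(k!) = 1,260.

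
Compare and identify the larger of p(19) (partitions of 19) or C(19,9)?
C(19,9)

Working:
Pentagonal recurrence p(n) = p(n−1) + p(n−2) − p(n−5) − p(n−7) + …: p(19) = p(18) + p(17) − p(14) − p(12) + p(7) + p(4) = 385 + 297 − 135 − 77 + 15 + 5 = 490; C(19,9) = 92,378.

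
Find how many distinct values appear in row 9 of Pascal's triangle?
Row 9 has entries C(9,0)..C(9,9); by symmetry C(9,k)=C(9,9-k), giving 5 distinct values.
Final answer: 5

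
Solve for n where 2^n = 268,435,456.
28

Reasoning: 268,435,456 = 1,024 × 1,024 × 256 = 2^10 × 2^10 × 2^8 = 2^28, so n = 28.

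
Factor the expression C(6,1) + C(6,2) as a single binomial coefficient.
C(7,2)

Reasoning: By Pascal's identity: C(6,1) + C(6,2) = C(7,2) = 21.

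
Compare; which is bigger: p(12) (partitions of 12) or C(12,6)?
C(12,6)

Pentagonal recurrence p(n) = p(n−1) + p(n−2) − p(n−5) − p(n−7) + …: p(12) = p(11) + p(10) − p(7) − p(5) + p(0) = 56 + 42 − 15 − 7 + 1 = 77; C(12,6) = 924.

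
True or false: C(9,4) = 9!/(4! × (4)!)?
The correct denominator is 4!×5!, giving C(9,4) = 126; the stated RHS is 9!/(4!×4!) = 630 ≠ 126, so the statement does not hold.
Final answer: False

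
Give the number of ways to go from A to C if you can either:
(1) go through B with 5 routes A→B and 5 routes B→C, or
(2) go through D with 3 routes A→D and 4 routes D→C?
Route via B: 5×5=25. Route via D: 3×4=12. Total: 37.
Final answer: 37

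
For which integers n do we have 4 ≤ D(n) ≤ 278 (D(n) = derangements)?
4, 5, 6

Working:
Using D(n) = (n−1)[D(n−1) + D(n−2)] with D(1)=0, D(2)=1: D(3)=2; D(4)=9; D(5)=44; D(6)=265; D(7)=1,854. So valid n = 4, 5, 6.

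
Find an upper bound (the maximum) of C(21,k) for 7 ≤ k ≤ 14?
352,716

Explanation: C(21,k) is maximised at the centre of the row: C(21,10) = 352,716.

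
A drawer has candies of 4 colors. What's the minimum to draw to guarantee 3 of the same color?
9

Reasoning: Worst case: 2 of each = 8. One more: 9.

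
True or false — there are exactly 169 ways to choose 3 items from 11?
False

Working:
C(11,3) = 165 ≠ 169.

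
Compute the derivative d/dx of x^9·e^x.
(9x^8 + x^9)e^x

Working:
Product rule: d/dx[x^9]·e^x + x^9·d/dx[e^x] = 9x^{8}e^x + x^9e^x.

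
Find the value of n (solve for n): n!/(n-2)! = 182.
14

Solution: n!/(n-2)! = n×(n-1), a product of 2 consecutive integers ≈ (n−0.5)^2. 182^(1/2) + 0.5 ≈ 14.0; check n = 14: 14×13 = 182 ✓. So n = 14.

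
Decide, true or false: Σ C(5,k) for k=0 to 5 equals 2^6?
False

Binomial theorem: Σ C(5,k) = (1+1)^5 = 2^5 = 32; RHS 2^6 = 64.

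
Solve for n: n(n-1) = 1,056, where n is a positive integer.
33

n² − n − 1,056 = 0, so n = (1 ± √(1 + 4·1,056))/2 = (1 ± √4,225)/2 = (1 ± 65)/2, i.e. n = 33 or n = -32. Taking the positive root, n = 33 (check: 33×32 = 1,056).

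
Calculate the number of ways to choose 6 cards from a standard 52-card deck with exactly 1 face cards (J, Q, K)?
7,896,096

Solution: 12 face cards and 40 non-face cards: C(12,1) × C(40,5) = 12 × 658,008 = 7,896,096.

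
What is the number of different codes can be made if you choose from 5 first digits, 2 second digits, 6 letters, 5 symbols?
300

Explanation: By the multiplication principle: 5 × 2 × 6 × 5 = 300.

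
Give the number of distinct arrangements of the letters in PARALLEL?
Word has 8 letters (P=1, A=2, R=1, L=3, E=1). Arrangements: 8!/Π(k!) = 3,360.

Answer: 3,360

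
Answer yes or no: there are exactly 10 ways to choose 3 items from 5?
Yes

Working:
C(5,3) = 10.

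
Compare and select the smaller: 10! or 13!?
10!

Explanation: 10!=3,628,800, 13!=6,227,020,800. 13! > 10!.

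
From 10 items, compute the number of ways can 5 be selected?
C(10,5) = 10! / (5! × (10-5)!)
         = 10! / (5! × 5!)
         = 252
Final answer: 252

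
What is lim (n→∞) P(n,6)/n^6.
P(n,6) = n(n-1)···(n-5) ≈ n^6 for large n. Limit = 1.

Answer: 1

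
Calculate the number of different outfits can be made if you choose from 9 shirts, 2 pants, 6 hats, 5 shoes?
By the multiplication principle: 9 × 2 × 6 × 5 = 540.

Answer: 540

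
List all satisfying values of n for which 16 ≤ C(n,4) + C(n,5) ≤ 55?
C(5,4)+C(5,5)=6; C(6,4)+C(6,5)=21; C(7,4)+C(7,5)=56. So valid n = 6.
Final answer: 6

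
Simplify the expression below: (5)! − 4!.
96
(5)! − 4! = (5)·4! − 4! = (5−1)·4! = 4·4! = 96.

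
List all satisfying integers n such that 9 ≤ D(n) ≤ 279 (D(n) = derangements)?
4, 5, 6

Using D(n) = (n−1)[D(n−1) + D(n−2)] with D(1)=0, D(2)=1: D(3)=2; D(4)=9; D(5)=44; D(6)=265; D(7)=1,854. So valid n = 4, 5, 6.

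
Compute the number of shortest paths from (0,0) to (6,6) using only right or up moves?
924

Solution: Choose 6 rights from 12 moves: C(12,6) = 924.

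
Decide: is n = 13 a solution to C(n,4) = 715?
Yes

Explanation: C(13,4) = 13·12·11·10/4! = 17,160/24 = 715, which equals 715.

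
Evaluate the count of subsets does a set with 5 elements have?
32

Each element can be included or excluded: 2^5 = 32.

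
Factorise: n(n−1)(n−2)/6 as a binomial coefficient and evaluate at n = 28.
C(n,3); C(28,3) = 3,276

Solution: n(n−1)(n−2)/6 = n!/(3!(n−3)!) = C(n,3). At n = 28: C(28,3) = 3,276.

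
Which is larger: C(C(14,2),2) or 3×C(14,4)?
C(C(14,2),2)=4,095, 3×C(14,4)=3,003.
Final answer: C(C(14,2),2)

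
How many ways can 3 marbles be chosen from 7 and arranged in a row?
P(7,3) = 7!/(7-3)! = 210.

Answer: 210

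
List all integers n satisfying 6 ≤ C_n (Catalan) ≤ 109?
4, 5

C_3=5; C_4=14; C_5=42; C_6=132. So valid n = 4, 5.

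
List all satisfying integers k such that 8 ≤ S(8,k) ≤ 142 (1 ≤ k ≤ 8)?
2, 7

S(8,1)=1; S(8,2)=127; S(8,3)=966; S(8,4)=1,701; S(8,5)=1,050; S(8,6)=266; S(8,7)=28; S(8,8)=1. So valid k = 2, 7.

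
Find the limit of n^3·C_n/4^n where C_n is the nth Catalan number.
∞

Explanation: C_n ~ 4^n/(n^(3/2)√π), so n^3·C_n/4^n ~ n^(3 − 3/2)/√π → ∞.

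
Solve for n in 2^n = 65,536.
16

Reasoning: 65,536 = 1,024 × 64 = 2^10 × 2^6 = 2^16, so n = 16.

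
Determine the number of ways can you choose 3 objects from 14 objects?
364

Working:
C(14,3) = 14! / (3! × (14-3)!)
         = 14! / (3! × 11!)
         = 364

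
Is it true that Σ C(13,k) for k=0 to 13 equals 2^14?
False

Reasoning: Binomial theorem: Σ C(13,k) = (1+1)^13 = 2^13 = 8,192; RHS 2^14 = 16,384.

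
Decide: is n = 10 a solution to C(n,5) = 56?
No

Working:
C(10,5) = 10·9·8·7·6/5! = 30,240/120 = 252, which does not equal 56.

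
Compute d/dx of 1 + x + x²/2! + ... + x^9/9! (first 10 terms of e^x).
1 + x + x²/2! + ... + x^8/8!

Working:
Differentiating term by term gives the first 9 terms of e^x.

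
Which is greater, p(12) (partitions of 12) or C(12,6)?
Pentagonal recurrence p(n) = p(n−1) + p(n−2) − p(n−5) − p(n−7) + …: p(12) = p(11) + p(10) − p(7) − p(5) + p(0) = 56 + 42 − 15 − 7 + 1 = 77; C(12,6) = 924.
Final answer: C(12,6)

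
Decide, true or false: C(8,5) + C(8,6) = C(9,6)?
True

Working:
Pascal's identity: LHS = 56 + 28 = 84; RHS = C(9,6) = 84. Both sides agree, so the statement holds.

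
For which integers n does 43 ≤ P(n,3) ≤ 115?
5

Reasoning: P(4,3)=24; P(5,3)=60; P(6,3)=120. So valid n = 5.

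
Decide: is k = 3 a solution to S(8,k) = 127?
No

Reasoning: S(8,3) = 3·S(7,3) + S(7,2) = 3·301 + 63 = 966, which does not equal 127.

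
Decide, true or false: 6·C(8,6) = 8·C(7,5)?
True

Absorption identity k·C(n,k) = n·C(n-1,k-1). LHS = 6·28 = 168; RHS = 8·21 = 168.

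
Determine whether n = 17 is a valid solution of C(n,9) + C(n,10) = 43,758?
C(17,9) + C(17,10) = 24,310 + 19,448 = 43,758, which equals 43,758.
Final answer: Yes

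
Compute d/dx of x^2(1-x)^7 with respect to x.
2x^1(1-x)^7 - 7x^2(1-x)^6

Solution: Product rule: 2x^{1}(1-x)^{7} + x^2·(-7)(1-x)^{6}.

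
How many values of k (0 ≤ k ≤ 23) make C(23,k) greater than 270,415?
Row 23 is unimodal and symmetric about k=23/2. C(23,7)=245,157 ≤ 270,415; C(23,8)=490,314 > 270,415; by symmetry C(23,k) > 270,415 for k = 8..15. That's 15 - 8 + 1 = 8 values.
Final answer: 8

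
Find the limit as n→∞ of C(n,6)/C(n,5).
∞

Working:
C(n,6)/C(n,5) = (n-5)/6 → ∞ as n → ∞.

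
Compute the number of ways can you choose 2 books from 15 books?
C(15,2) = 15! / (2! × (15-2)!)
         = 15! / (2! × 13!)
         = 105

Answer: 105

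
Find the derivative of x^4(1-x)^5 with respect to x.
Product rule: 4x^{3}(1-x)^{5} + x^4·(-5)(1-x)^{4}.

Answer: 4x^3(1-x)^5 - 5x^4(1-x)^4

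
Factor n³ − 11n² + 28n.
n(n − 4)(n − 7)

Working:
n³ − 11n² + 28n = n(n² − 11n + 28) = n(n − 4)(n − 7).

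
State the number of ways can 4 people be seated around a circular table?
6

Circular arrangements: (4-1)! = 6.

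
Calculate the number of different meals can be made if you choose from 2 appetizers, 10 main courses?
20
By the multiplication principle: 2 × 10 = 20.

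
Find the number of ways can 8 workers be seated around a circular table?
Circular arrangements: (8-1)! = 5,040.

Answer: 5,040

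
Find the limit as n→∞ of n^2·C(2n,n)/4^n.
∞

Explanation: C(2n,n) ~ 4^n/√(πn), so n^2·C(2n,n)/4^n ~ n^(2 − 1/2)/√π → ∞.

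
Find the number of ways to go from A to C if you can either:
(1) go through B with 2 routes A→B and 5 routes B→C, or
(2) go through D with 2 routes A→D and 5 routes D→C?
Route via B: 2×5=10. Route via D: 2×5=10. Total: 20.

Answer: 20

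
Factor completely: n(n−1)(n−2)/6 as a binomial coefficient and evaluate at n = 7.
C(n,3); C(7,3) = 35

Solution: n(n−1)(n−2)/6 = n!/(3!(n−3)!) = C(n,3). At n = 7: C(7,3) = 35.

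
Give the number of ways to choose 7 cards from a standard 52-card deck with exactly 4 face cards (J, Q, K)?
4,890,600

Reasoning: 12 face cards and 40 non-face cards: C(12,4) × C(40,3) = 495 × 9,880 = 4,890,600.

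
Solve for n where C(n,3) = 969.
19

Explanation: C(n,3) = n(n−1)(n−2)/3! is increasing in n, and n(n−1)(n−2) = 3!·969 = 5,814 ≈ (n−1)^3 gives n ≈ 19.0. Check: C(17,3) = 680, C(18,3) = 816, C(19,3) = 969 ✓. So n = 19.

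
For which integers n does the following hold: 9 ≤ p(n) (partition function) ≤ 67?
6, 7, 8, 9, 10, 11

Working:
Tabulating p(n) via p(n) = p(n−1) + p(n−2) − p(n−5) − p(n−7) + …: p(5)=7; p(6)=11; p(7)=15; p(8)=22; p(9)=30; p(10)=42; p(11)=56; p(12)=77. So valid n = 6, 7, 8, 9, 10, 11.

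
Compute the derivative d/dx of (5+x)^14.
Using the power rule: d/dx (5+x)^14 = 14(5+x)^{13}.
Final answer: 14(5+x)^13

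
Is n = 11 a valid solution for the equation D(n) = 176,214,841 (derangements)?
No
D(11) = (11-1)·[D(10) + D(9)] = 10·[1,334,961 + 133,496] = 14,684,570, which does not equal 176,214,841.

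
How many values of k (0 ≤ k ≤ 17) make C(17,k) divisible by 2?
Checking C(17,k) mod 2 for k = 0..17: divisible at k = 2, 3, 4, 5, 6, 7, 8, 9, 10, 11, 12, 13, 14, 15. That's 14 values.
Final answer: 14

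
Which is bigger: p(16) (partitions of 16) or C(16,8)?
C(16,8)
Pentagonal recurrence p(n) = p(n−1) + p(n−2) − p(n−5) − p(n−7) + …: p(16) = p(15) + p(14) − p(11) − p(9) + p(4) + p(1) = 176 + 135 − 56 − 30 + 5 + 1 = 231; C(16,8) = 12,870.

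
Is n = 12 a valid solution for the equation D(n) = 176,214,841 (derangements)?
D(12) = (12-1)·[D(11) + D(10)] = 11·[14,684,570 + 1,334,961] = 176,214,841, which equals 176,214,841.
Final answer: Yes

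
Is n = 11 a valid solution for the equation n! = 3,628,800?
No

Reasoning: 11! = 11·10! = 11·3,628,800 = 39,916,800, which does not equal 3,628,800.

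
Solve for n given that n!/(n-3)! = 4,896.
18

Reasoning: n!/(n-3)! = n×(n-1)×(n-2), a product of 3 consecutive integers ≈ (n−1)^3. 4,896^(1/3) + 1 ≈ 18.0; check n = 18: 18×17×16 = 4,896 ✓. So n = 18.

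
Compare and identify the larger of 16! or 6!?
16!

Solution: 16!=20,922,789,888,000, 6!=720. 16! > 6!.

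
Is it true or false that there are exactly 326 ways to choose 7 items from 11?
False
C(11,7) = 330 ≠ 326.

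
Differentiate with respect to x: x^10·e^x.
(10x^9 + x^10)e^x

Working:
Product rule: d/dx[x^10]·e^x + x^10·d/dx[e^x] = 10x^{9}e^x + x^10e^x.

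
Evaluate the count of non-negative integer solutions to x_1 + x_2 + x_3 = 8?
45

C(8+3-1, 3-1) = 45.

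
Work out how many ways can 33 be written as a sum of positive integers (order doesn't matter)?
10,143

Solution: Pentagonal recurrence p(n) = p(n−1) + p(n−2) − p(n−5) − p(n−7) + …: p(33) = p(32) + p(31) − p(28) − p(26) + p(21) + p(18) − p(11) − p(7) = 8,349 + 6,842 − 3,718 − 2,436 + 792 + 385 − 56 − 15 = 10,143.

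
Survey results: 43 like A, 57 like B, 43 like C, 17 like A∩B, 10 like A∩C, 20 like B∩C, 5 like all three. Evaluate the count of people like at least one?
101

Working:
|A∪B∪C| = 43+57+43-17-10-20+5 = 101.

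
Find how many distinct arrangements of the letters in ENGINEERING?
277,200

Word has 11 letters (E=3, N=3, G=2, I=2, R=1). Arrangements: 11!/Π(k!) = 277,200.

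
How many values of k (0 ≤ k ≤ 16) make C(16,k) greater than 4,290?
7

Solution: Row 16 is unimodal and symmetric about k=16/2. C(16,4)=1,820 ≤ 4,290; C(16,5)=4,368 > 4,290; by symmetry C(16,k) > 4,290 for k = 5..11. That's 11 - 5 + 1 = 7 values.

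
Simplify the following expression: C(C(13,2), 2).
3,003

C(13,2) = 78, then C(78, 2) = 3,003.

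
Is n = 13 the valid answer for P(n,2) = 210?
P(13,2) = 13·12 = 156, which does not equal 210.
Final answer: No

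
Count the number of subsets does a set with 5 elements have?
Each element can be included or excluded: 2^5 = 32.
Final answer: 32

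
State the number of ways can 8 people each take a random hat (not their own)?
Using D(n) = (n-1)[D(n-1) + D(n-2)]:
D(8) = (8-1) × [D(7) + D(6)]
      = 7 × [1854 + 265]
      = 7 × 2119
      = 14,833

Answer: 14,833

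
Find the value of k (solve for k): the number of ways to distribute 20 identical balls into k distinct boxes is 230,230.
7

Solution: Stars and bars: the count is C(20+k−1, k−1), increasing in k. k=5: C(24,4) = 10,626, k=6: C(25,5) = 53,130, k=7: C(26,6) = 230,230 ✓. So k = 7.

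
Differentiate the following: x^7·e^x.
(7x^6 + x^7)e^x

Explanation: Product rule: d/dx[x^7]·e^x + x^7·d/dx[e^x] = 7x^{6}e^x + x^7e^x.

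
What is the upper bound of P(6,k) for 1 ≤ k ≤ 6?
720

Solution: P(6,k) increases in k, so maximum at k = 6: 6! = 720.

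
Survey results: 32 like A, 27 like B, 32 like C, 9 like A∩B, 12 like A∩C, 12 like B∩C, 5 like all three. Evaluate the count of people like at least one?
63

Explanation: |A∪B∪C| = 32+27+32-9-12-12+5 = 63.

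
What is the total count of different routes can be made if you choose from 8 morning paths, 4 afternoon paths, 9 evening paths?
288

Working:
By the multiplication principle: 8 × 4 × 9 = 288.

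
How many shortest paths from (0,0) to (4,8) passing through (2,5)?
210

Reasoning: To (2,5): C(7,2)=21. From there: C(5,2)=10. Total: 210.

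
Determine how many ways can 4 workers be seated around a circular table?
6

Working:
Circular arrangements: (4-1)! = 6.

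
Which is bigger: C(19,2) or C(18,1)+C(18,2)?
Equal

Working:
By Pascal's identity: C(19,2) = C(18,1)+C(18,2) = 171. Equal.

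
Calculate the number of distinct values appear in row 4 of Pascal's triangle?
Row 4 has entries C(4,0)..C(4,4); by symmetry C(4,k)=C(4,4-k), giving 3 distinct values.
Final answer: 3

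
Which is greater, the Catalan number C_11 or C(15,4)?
C_11
C_11 = C(22,11)/(11+1) = 705,432/12 = 58,786; C(15,4) = 1,365.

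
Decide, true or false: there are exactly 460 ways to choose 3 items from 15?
C(15,3) = 455 ≠ 460.

Answer: False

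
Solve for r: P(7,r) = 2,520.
5

Explanation: P(7,r) = 7·6·…·(7−r+1), a product of r factors. Multiplying down from 7: 7 = 7; 7·6 = 42; 7·6·5 = 210; 7·6·5·4 = 840; 7·6·5·4·3 = 2,520 ✓ (5 factors). So r = 5.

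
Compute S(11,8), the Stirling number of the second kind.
11,880

Reasoning: Using the Stirling recurrence: S(n,k) = k·S(n-1,k) + S(n-1,k-1)
S(11,8) = 8·S(10,8) + S(10,7)
         = 8·750 + 5880
         = 6000 + 5880
         = 11,880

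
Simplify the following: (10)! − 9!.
3,265,920

Explanation: (10)! − 9! = (10)·9! − 9! = (10−1)·9! = 9·9! = 3,265,920.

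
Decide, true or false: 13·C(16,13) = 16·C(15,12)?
True
Absorption identity k·C(n,k) = n·C(n-1,k-1). LHS = 13·560 = 7,280; RHS = 16·455 = 7,280.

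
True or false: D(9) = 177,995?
False

Solution: Derangements of 9 elements: D(9) = (9-1)·[D(8) + D(7)] = 8·[14,833 + 1,854] = 133,496.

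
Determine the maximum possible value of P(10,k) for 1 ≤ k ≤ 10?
3,628,800

Explanation: P(10,k) increases in k, so maximum at k = 10: 10! = 3,628,800.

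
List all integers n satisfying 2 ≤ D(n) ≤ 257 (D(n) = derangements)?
3, 4, 5
Using D(n) = (n−1)[D(n−1) + D(n−2)] with D(1)=0, D(2)=1: D(2)=1; D(3)=2; D(4)=9; D(5)=44; D(6)=265. So valid n = 3, 4, 5.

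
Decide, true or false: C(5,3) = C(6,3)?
False

LHS = C(5,3) = 10; RHS = C(6,3) = 20. 10 ≠ 20, so the statement does not hold.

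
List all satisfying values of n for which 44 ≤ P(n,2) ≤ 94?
8, 9, 10

Working:
P(7,2)=42; P(8,2)=56; P(9,2)=72; P(10,2)=90; P(11,2)=110. So valid n = 8, 9, 10.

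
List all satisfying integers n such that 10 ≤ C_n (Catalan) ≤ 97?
4, 5

Reasoning: C_3=5; C_4=14; C_5=42; C_6=132. So valid n = 4, 5.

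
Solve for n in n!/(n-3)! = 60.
5

Working:
n!/(n-3)! = n×(n-1)×(n-2), a product of 3 consecutive integers ≈ (n−1)^3. 60^(1/3) + 1 ≈ 4.9; check n = 5: 5×4×3 = 60 ✓. So n = 5.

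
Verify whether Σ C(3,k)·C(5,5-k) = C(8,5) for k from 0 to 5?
True

Solution: Vandermonde's identity gives C(8,5) = 56; RHS C(8,5) = 56.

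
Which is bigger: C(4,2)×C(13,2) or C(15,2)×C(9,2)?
C(15,2)×C(9,2)

Solution: C(4,2)×C(13,2)=468, C(15,2)×C(9,2)=3,780.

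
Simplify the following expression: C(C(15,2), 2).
5,460

Solution: C(15,2) = 105, then C(105, 2) = 5,460.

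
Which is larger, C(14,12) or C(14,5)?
C(14,5)
C(14,12)=91, C(14,5)=2,002.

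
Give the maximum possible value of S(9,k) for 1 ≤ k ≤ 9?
7,770

Explanation: Row S(9,k) for k = 1..9 (via S(n,k) = k·S(n−1,k) + S(n−1,k−1)): 1, 255, 3,025, 7,770, 6,951, 2,646, 462, 36, 1. The row is unimodal; maximum at k = 4: 7,770.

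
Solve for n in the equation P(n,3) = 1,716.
13

Reasoning: P(n,3) = n(n−1)(n−2) is increasing in n; n(n−1)(n−2) ≈ (n−1)^3 = 1,716 gives n ≈ 13.0. Check: P(11,3) = 990, P(12,3) = 1,320, P(13,3) = 1,716 ✓. So n = 13.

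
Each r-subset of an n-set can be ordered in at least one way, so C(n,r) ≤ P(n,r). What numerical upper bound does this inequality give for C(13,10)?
P(13,10) = 13·12·11·10·9·8·7·6·5·4 = 1,037,836,800, so C(13,10) ≤ 1,037,836,800. (The bound is loose by a factor of 10! = 3,628,800: C(13,10) = 1,037,836,800/3,628,800 = 286.)
Final answer: 1,037,836,800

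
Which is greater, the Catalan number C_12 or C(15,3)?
C_12 = C(24,12)/(12+1) = 2,704,156/13 = 208,012; C(15,3) = 455.
Final answer: C_12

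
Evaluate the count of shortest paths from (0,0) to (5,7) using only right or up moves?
792
Choose 5 rights from 12 moves: C(12,5) = 792.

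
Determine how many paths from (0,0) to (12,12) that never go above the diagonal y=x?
208,012
Counted by the Catalan number C_12: C_12 = C(24,12)/(12+1) = 2,704,156/13 = 208,012.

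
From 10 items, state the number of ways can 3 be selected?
120

Solution: C(10,3) = 10! / (3! × (10-3)!)
         = 10! / (3! × 7!)
         = 120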